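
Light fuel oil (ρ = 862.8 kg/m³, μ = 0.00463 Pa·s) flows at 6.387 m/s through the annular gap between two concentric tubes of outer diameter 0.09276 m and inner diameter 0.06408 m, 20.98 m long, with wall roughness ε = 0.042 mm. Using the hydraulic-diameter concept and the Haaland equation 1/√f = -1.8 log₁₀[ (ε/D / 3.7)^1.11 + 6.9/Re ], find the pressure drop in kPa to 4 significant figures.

Hydraulic diameter D_h = 4A/P = D_o - D_i = 0.09276 - 0.06408 = 0.02868 m.
Re = ρVD_h/μ = 862.8·6.387·0.02868/0.00463 = 3.414e+04.
ε/D_h = 4.2e-05/0.02868 = 0.00146; Haaland gives 1/√f = -1.8 log₁₀[0.000167+0.000202] = 6.179, so f = 0.02619.
ΔP = f(L/D_h)(ρV²/2) = 0.02619·20.98/0.02868·1.76e+04 = 3.372e+05 Pa.
ΔP = 337.2 kPa.

ΔP ≈ 337.2 kPa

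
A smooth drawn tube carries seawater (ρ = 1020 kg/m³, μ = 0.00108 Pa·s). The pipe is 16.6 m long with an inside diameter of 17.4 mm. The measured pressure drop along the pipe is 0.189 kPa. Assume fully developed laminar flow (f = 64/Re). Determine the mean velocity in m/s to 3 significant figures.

For laminar flow, f = 64/Re with Re = ρVD/μ, so Darcy-Weisbach reduces to ΔP = 32μLV/D². Solving for V: V = ΔP·D²/(32μL) = 189·(0.0174)²/(32·0.00108·16.6) = 0.09974 m/s.
Check: Re = ρVD/μ = 1020·0.09974·0.0174/0.00108 = 1639 < 2300, so the laminar assumption holds.

V ≈ 0.0997 m/s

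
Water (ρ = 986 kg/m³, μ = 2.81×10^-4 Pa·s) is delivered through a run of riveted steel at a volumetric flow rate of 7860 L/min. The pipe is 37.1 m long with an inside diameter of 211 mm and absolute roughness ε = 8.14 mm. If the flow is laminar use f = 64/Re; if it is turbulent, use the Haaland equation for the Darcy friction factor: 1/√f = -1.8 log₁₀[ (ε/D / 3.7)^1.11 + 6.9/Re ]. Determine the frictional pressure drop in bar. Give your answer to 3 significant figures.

ΔP ≈ 0.776 bar

Q = 7860 L/min = 7860/60000 = 0.131 m³/s.
Cross-sectional area A = πD²/4 = π(0.211)²/4 = 0.03497 m²; mean velocity V = Q/A = 0.131/0.03497 = 3.746 m/s.
Reynolds number Re = ρVD/μ = 986 · 3.746 · 0.211 / 0.000281 = 2.774e+06.
Re > 4000 → turbulent. Relative roughness ε/D = 0.00814/0.211 = 0.0386. Haaland: 1/√f = -1.8 log₁₀[(0.0386/3.7)^1.11 + 6.9/2.774e+06] = -1.8 log₁₀[0.00631 + 2.49e-06] = 3.959, so f = 0.06379.
Darcy-Weisbach: ΔP = f(L/D)(ρV²/2) = 0.06379·(37.1/0.211)·(986·3.746²/2) = 0.06379·175.8·6920 = 7.761e+04 Pa.
ΔP = 7.761e+04 Pa = 0.776 bar.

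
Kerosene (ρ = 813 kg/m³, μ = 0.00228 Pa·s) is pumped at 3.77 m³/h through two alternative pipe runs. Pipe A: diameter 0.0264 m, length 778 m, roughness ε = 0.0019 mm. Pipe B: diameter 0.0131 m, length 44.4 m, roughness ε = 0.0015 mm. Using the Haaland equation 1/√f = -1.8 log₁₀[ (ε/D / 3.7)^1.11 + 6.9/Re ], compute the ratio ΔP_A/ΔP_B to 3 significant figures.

Pipe A: V = Q/A = 0.001047/0.0005474 = 1.913 m/s; Re = 1.801e+04; ε/D = 7.2e-05; Haaland → f = 0.02654; ΔP_A = f(L/D)(ρV²/2) = 1.164e+06 Pa.
Pipe B: V = Q/A = 0.001047/0.0001348 = 7.77 m/s; Re = 3.629e+04; ε/D = 0.000115; Haaland → f = 0.02256; ΔP_B = f(L/D)(ρV²/2) = 1.876e+06 Pa.
ΔP_A/ΔP_B = 1.164e+06/1.876e+06 = 0.620.

ΔP_A/ΔP_B ≈ 0.620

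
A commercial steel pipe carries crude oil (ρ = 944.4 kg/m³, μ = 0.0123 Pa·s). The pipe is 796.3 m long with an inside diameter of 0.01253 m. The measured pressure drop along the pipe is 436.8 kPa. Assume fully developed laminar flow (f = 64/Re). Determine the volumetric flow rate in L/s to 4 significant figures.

Q ≈ 0.02698 L/s

For laminar flow, f = 64/Re with Re = ρVD/μ, so Darcy-Weisbach reduces to ΔP = 32μLV/D². Solving for V: V = ΔP·D²/(32μL) = 4.368e+05·(0.01253)²/(32·0.0123·796.3) = 0.2188 m/s.
Check: Re = ρVD/μ = 944.4·0.2188·0.01253/0.0123 = 210.5 < 2300, so the laminar assumption holds.
Q = V·A = 0.2188·(π/4·0.01253²) = 2.698e-05 m³/s = 0.02698 L/s.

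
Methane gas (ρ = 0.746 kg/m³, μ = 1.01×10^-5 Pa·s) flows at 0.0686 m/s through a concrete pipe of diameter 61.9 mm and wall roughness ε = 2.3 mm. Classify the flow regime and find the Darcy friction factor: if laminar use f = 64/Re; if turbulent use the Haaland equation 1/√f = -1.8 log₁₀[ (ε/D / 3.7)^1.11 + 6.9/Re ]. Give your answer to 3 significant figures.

f ≈ 0.204

Re = ρVD/μ = 0.746·0.0686·0.0619/1.01e-05 = 313.6.
Re < 2300 → laminar, so f = 64/Re = 0.2041 (roughness is irrelevant in laminar flow).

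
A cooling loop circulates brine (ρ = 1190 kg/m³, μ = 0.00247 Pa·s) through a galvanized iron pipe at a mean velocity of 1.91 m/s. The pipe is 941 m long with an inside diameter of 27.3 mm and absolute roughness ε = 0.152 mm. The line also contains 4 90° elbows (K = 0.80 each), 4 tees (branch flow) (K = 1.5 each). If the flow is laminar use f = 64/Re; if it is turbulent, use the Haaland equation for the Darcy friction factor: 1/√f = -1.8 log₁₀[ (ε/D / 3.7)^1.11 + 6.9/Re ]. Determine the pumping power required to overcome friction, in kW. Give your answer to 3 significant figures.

Reynolds number Re = ρVD/μ = 1190 · 1.91 · 0.0273 / 0.00247 = 2.512e+04.
Re > 4000 → turbulent. Relative roughness ε/D = 0.000152/0.0273 = 0.00557. Haaland: 1/√f = -1.8 log₁₀[(0.00557/3.7)^1.11 + 6.9/2.512e+04] = -1.8 log₁₀[0.000736 + 0.000275] = 5.392, so f = 0.0344.
Total minor-loss coefficient ΣK = 4·0.8 + 4·1.5 = 9.2.
ΔP = [f·L/D + ΣK]·(ρV²/2) = [0.0344·941/0.0273 + 9.2]·(1190·1.91²/2) = [1186 + 9.2]·2171 = 2.594e+06 Pa.
Q = V·A = 1.91·0.0005853 = 0.001118 m³/s.
Pumping power P = QΔP = 0.001118·2.594e+06 = 2900 W = 2.90 kW.

P ≈ 2.90 kW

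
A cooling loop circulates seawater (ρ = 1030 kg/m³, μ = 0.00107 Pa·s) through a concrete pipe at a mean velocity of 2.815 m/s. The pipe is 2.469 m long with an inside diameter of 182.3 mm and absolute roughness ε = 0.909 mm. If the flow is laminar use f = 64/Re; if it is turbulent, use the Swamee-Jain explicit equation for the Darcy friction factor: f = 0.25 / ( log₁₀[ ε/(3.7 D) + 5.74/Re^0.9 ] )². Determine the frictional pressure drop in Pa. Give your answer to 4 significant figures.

ΔP ≈ 1693 Pa

Reynolds number Re = ρVD/μ = 1030 · 2.815 · 0.1823 / 0.00107 = 4.94e+05.
Re > 4000 → turbulent. Relative roughness ε/D = 0.000909/0.1823 = 0.00499. Swamee-Jain: f = 0.25/(log₁₀[0.00499/3.7 + 5.74/4.94e+05^0.9])² = 0.25/(log₁₀[0.00135 + 4.31e-05])² = 0.25/(-2.857)² = 0.03063.
Darcy-Weisbach: ΔP = f(L/D)(ρV²/2) = 0.03063·(2.469/0.1823)·(1030·2.815²/2) = 0.03063·13.54·4081 = 1693 Pa.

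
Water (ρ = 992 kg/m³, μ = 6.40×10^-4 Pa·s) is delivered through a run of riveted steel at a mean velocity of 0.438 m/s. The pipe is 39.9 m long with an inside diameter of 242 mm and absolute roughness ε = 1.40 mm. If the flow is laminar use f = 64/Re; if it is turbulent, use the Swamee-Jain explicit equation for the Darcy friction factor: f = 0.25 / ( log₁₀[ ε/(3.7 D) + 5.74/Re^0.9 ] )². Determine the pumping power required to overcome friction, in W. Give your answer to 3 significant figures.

Reynolds number Re = ρVD/μ = 992 · 0.438 · 0.242 / 0.00064 = 1.643e+05.
Re > 4000 → turbulent. Relative roughness ε/D = 0.0014/0.242 = 0.00579. Swamee-Jain: f = 0.25/(log₁₀[0.00579/3.7 + 5.74/1.643e+05^0.9])² = 0.25/(log₁₀[0.00156 + 0.000116])² = 0.25/(-2.775)² = 0.03247.
Darcy-Weisbach: ΔP = f(L/D)(ρV²/2) = 0.03247·(39.9/0.242)·(992·0.438²/2) = 0.03247·164.9·95.15 = 509.4 Pa.
Q = V·A = 0.438·0.046 = 0.02015 m³/s.
Pumping power P = QΔP = 0.02015·509.4 = 10.26 W = 10.3 W.

P ≈ 10.3 W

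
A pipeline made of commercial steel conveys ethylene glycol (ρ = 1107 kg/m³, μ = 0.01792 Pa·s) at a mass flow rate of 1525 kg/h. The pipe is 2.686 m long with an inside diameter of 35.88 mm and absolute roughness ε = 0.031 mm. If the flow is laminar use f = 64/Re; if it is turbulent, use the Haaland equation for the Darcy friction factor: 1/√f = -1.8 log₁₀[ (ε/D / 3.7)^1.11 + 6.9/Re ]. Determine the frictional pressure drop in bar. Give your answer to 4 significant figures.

ṁ = 1525 kg/h = 1525/3600 = 0.4236 kg/s.
A = πD²/4 = π(0.03588)²/4 = 0.001011 m²; mean velocity V = ṁ/(ρA) = 0.4236/(1107 · 0.001011) = 0.3785 m/s.
Reynolds number Re = ρVD/μ = 1107 · 0.3785 · 0.03588 / 0.0179 = 838.9.
Re < 2300 → laminar flow, so f = 64/Re = 64/838.9 = 0.07629 (the turbulent correlation is not needed).
Darcy-Weisbach: ΔP = f(L/D)(ρV²/2) = 0.07629·(2.686/0.03588)·(1107·0.3785²/2) = 0.07629·74.86·79.28 = 452.8 Pa.
ΔP = 452.8 Pa = 0.004528 bar.

ΔP ≈ 0.004528 bar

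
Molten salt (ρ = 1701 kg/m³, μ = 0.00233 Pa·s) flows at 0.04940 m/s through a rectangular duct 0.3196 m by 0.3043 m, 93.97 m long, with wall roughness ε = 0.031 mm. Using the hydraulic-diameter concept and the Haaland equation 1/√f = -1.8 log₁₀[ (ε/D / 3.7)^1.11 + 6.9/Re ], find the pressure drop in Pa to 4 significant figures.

ΔP ≈ 18.78 Pa

Hydraulic diameter D_h = 4A/P = 4·(0.3196·0.3043)/(2·(0.3196+0.3043)) = 0.389/1.248 = 0.3118 m.
Re = ρVD_h/μ = 1701·0.0494·0.3118/0.00233 = 1.124e+04.
ε/D_h = 3.1e-05/0.3118 = 9.94e-05; Haaland gives 1/√f = -1.8 log₁₀[8.44e-06+0.000614] = 5.771, so f = 0.03003.
ΔP = f(L/D_h)(ρV²/2) = 0.03003·93.97/0.3118·2.076 = 18.78 Pa.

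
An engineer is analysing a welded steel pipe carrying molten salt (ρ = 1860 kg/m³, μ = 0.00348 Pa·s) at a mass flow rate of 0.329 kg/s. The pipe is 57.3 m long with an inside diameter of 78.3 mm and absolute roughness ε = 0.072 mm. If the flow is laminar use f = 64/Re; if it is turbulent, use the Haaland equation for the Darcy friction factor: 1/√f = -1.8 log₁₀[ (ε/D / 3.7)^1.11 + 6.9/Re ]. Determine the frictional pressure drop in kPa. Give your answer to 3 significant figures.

ΔP ≈ 0.0382 kPa

A = πD²/4 = π(0.0783)²/4 = 0.004815 m²; mean velocity V = ṁ/(ρA) = 0.329/(1860 · 0.004815) = 0.03673 m/s.
Reynolds number Re = ρVD/μ = 1860 · 0.03673 · 0.0783 / 0.00348 = 1537.
Re < 2300 → laminar flow, so f = 64/Re = 64/1537 = 0.04163 (the turbulent correlation is not needed).
Darcy-Weisbach: ΔP = f(L/D)(ρV²/2) = 0.04163·(57.3/0.0783)·(1860·0.03673²/2) = 0.04163·731.8·1.255 = 38.23 Pa.
ΔP = 38.23 Pa = 0.0382 kPa.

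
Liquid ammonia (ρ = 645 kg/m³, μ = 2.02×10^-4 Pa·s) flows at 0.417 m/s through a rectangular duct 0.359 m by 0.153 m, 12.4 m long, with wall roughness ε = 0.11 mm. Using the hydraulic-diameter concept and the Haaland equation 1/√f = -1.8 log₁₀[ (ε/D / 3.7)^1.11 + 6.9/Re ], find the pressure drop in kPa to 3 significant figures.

Hydraulic diameter D_h = 4A/P = 4·(0.359·0.153)/(2·(0.359+0.153)) = 0.2197/1.024 = 0.2146 m.
Re = ρVD_h/μ = 645·0.417·0.2146/0.000202 = 2.857e+05.
ε/D_h = 0.00011/0.2146 = 0.000513; Haaland gives 1/√f = -1.8 log₁₀[5.21e-05+2.42e-05] = 7.411, so f = 0.01821.
ΔP = f(L/D_h)(ρV²/2) = 0.01821·12.4/0.2146·56.08 = 59 Pa.
ΔP = 0.0590 kPa.

ΔP ≈ 0.0590 kPa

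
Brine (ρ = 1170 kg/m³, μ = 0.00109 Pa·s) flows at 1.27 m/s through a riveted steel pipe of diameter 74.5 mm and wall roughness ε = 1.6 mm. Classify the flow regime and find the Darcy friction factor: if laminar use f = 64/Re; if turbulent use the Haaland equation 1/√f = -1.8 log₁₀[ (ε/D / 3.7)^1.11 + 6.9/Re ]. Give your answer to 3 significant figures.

f ≈ 0.0505

Re = ρVD/μ = 1170·1.27·0.0745/0.00109 = 1.016e+05.
Re > 4000 → turbulent. ε/D = 0.0016/0.0745 = 0.0215; Haaland: 1/√f = -1.8 log₁₀[0.00329 + 6.79e-05] = 4.452, so f = 0.05045.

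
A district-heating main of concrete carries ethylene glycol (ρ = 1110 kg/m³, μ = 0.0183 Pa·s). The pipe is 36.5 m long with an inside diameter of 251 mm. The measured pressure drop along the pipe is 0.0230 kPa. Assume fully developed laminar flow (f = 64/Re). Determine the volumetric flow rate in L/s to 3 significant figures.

Q ≈ 3.35 L/s

For laminar flow, f = 64/Re with Re = ρVD/μ, so Darcy-Weisbach reduces to ΔP = 32μLV/D². Solving for V: V = ΔP·D²/(32μL) = 23·(0.251)²/(32·0.0183·36.5) = 0.06779 m/s.
Check: Re = ρVD/μ = 1110·0.06779·0.251/0.0183 = 1032 < 2300, so the laminar assumption holds.
Q = V·A = 0.06779·(π/4·0.251²) = 0.003354 m³/s = 3.35 L/s.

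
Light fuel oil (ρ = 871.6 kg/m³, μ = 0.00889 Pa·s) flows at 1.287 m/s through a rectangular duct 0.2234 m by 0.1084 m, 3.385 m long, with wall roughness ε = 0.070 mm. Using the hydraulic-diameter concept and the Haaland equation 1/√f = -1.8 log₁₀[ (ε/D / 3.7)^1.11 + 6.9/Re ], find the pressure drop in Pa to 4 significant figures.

Hydraulic diameter D_h = 4A/P = 4·(0.2234·0.1084)/(2·(0.2234+0.1084)) = 0.09687/0.6636 = 0.146 m.
Re = ρVD_h/μ = 871.6·1.287·0.146/0.00889 = 1.842e+04.
ε/D_h = 7e-05/0.146 = 0.00048; Haaland gives 1/√f = -1.8 log₁₀[4.84e-05+0.000375] = 6.073, so f = 0.02712.
ΔP = f(L/D_h)(ρV²/2) = 0.02712·3.385/0.146·721.8 = 453.9 Pa.

ΔP ≈ 453.9 Pa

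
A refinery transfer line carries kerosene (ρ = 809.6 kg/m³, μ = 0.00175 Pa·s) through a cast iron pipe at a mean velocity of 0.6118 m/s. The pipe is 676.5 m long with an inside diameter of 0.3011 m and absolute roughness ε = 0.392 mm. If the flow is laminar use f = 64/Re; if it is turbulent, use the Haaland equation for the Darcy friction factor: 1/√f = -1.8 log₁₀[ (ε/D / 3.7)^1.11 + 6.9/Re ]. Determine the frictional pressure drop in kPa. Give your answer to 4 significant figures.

ΔP ≈ 7.918 kPa

Reynolds number Re = ρVD/μ = 809.6 · 0.6118 · 0.3011 / 0.00175 = 8.522e+04.
Re > 4000 → turbulent. Relative roughness ε/D = 0.000392/0.3011 = 0.0013. Haaland: 1/√f = -1.8 log₁₀[(0.0013/3.7)^1.11 + 6.9/8.522e+04] = -1.8 log₁₀[0.000147 + 8.1e-05] = 6.557, so f = 0.02326.
Darcy-Weisbach: ΔP = f(L/D)(ρV²/2) = 0.02326·(676.5/0.3011)·(809.6·0.6118²/2) = 0.02326·2247·151.5 = 7918 Pa.
ΔP = 7918 Pa = 7.918 kPa.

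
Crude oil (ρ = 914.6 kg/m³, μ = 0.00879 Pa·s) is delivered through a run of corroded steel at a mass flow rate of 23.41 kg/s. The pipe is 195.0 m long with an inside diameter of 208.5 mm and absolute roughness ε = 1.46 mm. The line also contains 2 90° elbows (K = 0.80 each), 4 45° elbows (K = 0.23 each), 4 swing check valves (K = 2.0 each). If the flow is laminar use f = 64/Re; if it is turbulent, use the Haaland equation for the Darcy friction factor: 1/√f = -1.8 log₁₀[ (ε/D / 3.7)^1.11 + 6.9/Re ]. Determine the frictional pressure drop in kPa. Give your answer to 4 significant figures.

ΔP ≈ 11.76 kPa

A = πD²/4 = π(0.2085)²/4 = 0.03414 m²; mean velocity V = ṁ/(ρA) = 23.41/(914.6 · 0.03414) = 0.7497 m/s.
Reynolds number Re = ρVD/μ = 914.6 · 0.7497 · 0.2085 / 0.00879 = 1.626e+04.
Re > 4000 → turbulent. Relative roughness ε/D = 0.00146/0.2085 = 0.007. Haaland: 1/√f = -1.8 log₁₀[(0.007/3.7)^1.11 + 6.9/1.626e+04] = -1.8 log₁₀[0.00095 + 0.000424] = 5.152, so f = 0.03768.
Total minor-loss coefficient ΣK = 2·0.8 + 4·0.23 + 4·2 = 10.5.
ΔP = [f·L/D + ΣK]·(ρV²/2) = [0.03768·195/0.2085 + 10.5]·(914.6·0.7497²/2) = [35.24 + 10.5]·257 = 1.176e+04 Pa.
ΔP = 1.176e+04 Pa = 11.76 kPa.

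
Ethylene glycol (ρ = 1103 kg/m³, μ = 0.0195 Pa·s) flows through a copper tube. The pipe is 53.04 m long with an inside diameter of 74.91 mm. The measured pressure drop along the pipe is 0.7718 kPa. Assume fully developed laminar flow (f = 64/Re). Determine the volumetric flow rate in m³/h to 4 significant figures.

Q ≈ 2.076 m³/h

For laminar flow, f = 64/Re with Re = ρVD/μ, so Darcy-Weisbach reduces to ΔP = 32μLV/D². Solving for V: V = ΔP·D²/(32μL) = 771.8·(0.07491)²/(32·0.0195·53.04) = 0.1309 m/s.
Check: Re = ρVD/μ = 1103·0.1309·0.07491/0.0195 = 554.5 < 2300, so the laminar assumption holds.
Q = V·A = 0.1309·(π/4·0.07491²) = 0.0005767 m³/s = 2.076 m³/h.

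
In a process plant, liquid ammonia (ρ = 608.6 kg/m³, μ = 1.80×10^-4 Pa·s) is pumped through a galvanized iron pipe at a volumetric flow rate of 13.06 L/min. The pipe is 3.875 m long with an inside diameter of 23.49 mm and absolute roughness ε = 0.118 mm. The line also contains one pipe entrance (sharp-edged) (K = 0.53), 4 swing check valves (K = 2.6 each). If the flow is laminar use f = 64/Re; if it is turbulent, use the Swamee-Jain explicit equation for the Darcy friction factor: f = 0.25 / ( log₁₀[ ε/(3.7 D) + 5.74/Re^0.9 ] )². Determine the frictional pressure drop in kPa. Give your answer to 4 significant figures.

Q = 13.06 L/min = 13.06/60000 = 0.0002177 m³/s.
Cross-sectional area A = πD²/4 = π(0.02349)²/4 = 0.0004334 m²; mean velocity V = Q/A = 0.0002177/0.0004334 = 0.5023 m/s.
Reynolds number Re = ρVD/μ = 608.6 · 0.5023 · 0.02349 / 0.00018 = 3.989e+04.
Re > 4000 → turbulent. Relative roughness ε/D = 0.000118/0.02349 = 0.00502. Swamee-Jain: f = 0.25/(log₁₀[0.00502/3.7 + 5.74/3.989e+04^0.9])² = 0.25/(log₁₀[0.00136 + 0.000415])² = 0.25/(-2.751)² = 0.03303.
Total minor-loss coefficient ΣK = 1·0.53 + 4·2.6 = 10.9.
ΔP = [f·L/D + ΣK]·(ρV²/2) = [0.03303·3.875/0.02349 + 10.9]·(608.6·0.5023²/2) = [5.448 + 10.9]·76.77 = 1257 Pa.
ΔP = 1257 Pa = 1.257 kPa.

ΔP ≈ 1.257 kPa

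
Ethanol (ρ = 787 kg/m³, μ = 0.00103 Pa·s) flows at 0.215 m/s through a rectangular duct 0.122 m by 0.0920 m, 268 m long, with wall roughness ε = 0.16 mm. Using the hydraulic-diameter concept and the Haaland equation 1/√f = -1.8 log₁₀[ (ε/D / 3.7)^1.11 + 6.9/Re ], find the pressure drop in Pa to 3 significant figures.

Hydraulic diameter D_h = 4A/P = 4·(0.122·0.092)/(2·(0.122+0.092)) = 0.0449/0.428 = 0.1049 m.
Re = ρVD_h/μ = 787·0.215·0.1049/0.00103 = 1.723e+04.
ε/D_h = 0.00016/0.1049 = 0.00153; Haaland gives 1/√f = -1.8 log₁₀[0.000175+0.0004] = 5.832, so f = 0.0294.
ΔP = f(L/D_h)(ρV²/2) = 0.0294·268/0.1049·18.19 = 1366 Pa.

ΔP ≈ 1370 Pa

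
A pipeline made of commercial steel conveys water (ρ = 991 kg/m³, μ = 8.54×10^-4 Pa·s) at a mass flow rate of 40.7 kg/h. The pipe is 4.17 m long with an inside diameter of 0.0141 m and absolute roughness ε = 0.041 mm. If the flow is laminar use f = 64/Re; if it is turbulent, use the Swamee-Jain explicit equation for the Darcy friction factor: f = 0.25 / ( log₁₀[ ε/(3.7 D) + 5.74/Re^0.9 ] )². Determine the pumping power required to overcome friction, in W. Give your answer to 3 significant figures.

ṁ = 40.7 kg/h = 40.7/3600 = 0.01131 kg/s.
A = πD²/4 = π(0.0141)²/4 = 0.0001561 m²; mean velocity V = ṁ/(ρA) = 0.01131/(991 · 0.0001561) = 0.07306 m/s.
Reynolds number Re = ρVD/μ = 991 · 0.07306 · 0.0141 / 0.000854 = 1195.
Re < 2300 → laminar flow, so f = 64/Re = 64/1195 = 0.05354 (the turbulent correlation is not needed).
Darcy-Weisbach: ΔP = f(L/D)(ρV²/2) = 0.05354·(4.17/0.0141)·(991·0.07306²/2) = 0.05354·295.7·2.645 = 41.88 Pa.
Q = ṁ/ρ = 0.01131/991 = 1.141e-05 m³/s.
Pumping power P = QΔP = 1.141e-05·41.88 = 4.778×10^-4 W = 4.78×10^-4 W.

P ≈ 4.78×10^-4 W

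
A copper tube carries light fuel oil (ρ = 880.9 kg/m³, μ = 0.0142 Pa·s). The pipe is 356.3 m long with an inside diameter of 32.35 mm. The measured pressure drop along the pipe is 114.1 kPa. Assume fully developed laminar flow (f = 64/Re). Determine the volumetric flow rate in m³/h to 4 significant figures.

For laminar flow, f = 64/Re with Re = ρVD/μ, so Darcy-Weisbach reduces to ΔP = 32μLV/D². Solving for V: V = ΔP·D²/(32μL) = 1.141e+05·(0.03235)²/(32·0.0142·356.3) = 0.7375 m/s.
Check: Re = ρVD/μ = 880.9·0.7375·0.03235/0.0142 = 1480 < 2300, so the laminar assumption holds.
Q = V·A = 0.7375·(π/4·0.03235²) = 0.0006062 m³/s = 2.182 m³/h.

Q ≈ 2.182 m³/h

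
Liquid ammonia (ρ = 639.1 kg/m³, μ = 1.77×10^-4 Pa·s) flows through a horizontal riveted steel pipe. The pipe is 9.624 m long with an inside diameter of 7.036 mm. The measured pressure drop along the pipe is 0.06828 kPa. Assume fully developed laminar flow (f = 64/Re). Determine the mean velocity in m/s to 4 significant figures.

V ≈ 0.06201 m/s

For laminar flow, f = 64/Re with Re = ρVD/μ, so Darcy-Weisbach reduces to ΔP = 32μLV/D². Solving for V: V = ΔP·D²/(32μL) = 68.28·(0.007036)²/(32·0.000177·9.624) = 0.06201 m/s.
Check: Re = ρVD/μ = 639.1·0.06201·0.007036/0.000177 = 1575 < 2300, so the laminar assumption holds.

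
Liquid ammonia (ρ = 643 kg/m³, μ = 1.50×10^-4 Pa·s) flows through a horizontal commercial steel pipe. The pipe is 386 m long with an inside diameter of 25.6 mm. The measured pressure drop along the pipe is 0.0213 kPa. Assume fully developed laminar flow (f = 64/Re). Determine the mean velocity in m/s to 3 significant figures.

V ≈ 0.00753 m/s

For laminar flow, f = 64/Re with Re = ρVD/μ, so Darcy-Weisbach reduces to ΔP = 32μLV/D². Solving for V: V = ΔP·D²/(32μL) = 21.3·(0.0256)²/(32·0.00015·386) = 0.007534 m/s.
Check: Re = ρVD/μ = 643·0.007534·0.0256/0.00015 = 826.8 < 2300, so the laminar assumption holds.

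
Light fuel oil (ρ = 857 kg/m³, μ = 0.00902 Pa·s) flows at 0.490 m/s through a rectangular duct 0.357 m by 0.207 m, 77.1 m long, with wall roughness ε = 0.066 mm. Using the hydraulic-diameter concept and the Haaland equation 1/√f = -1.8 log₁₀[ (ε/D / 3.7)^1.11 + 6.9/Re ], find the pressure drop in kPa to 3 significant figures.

Hydraulic diameter D_h = 4A/P = 4·(0.357·0.207)/(2·(0.357+0.207)) = 0.2956/1.128 = 0.2621 m.
Re = ρVD_h/μ = 857·0.49·0.2621/0.00902 = 1.22e+04.
ε/D_h = 6.6e-05/0.2621 = 0.000252; Haaland gives 1/√f = -1.8 log₁₀[2.37e-05+0.000566] = 5.813, so f = 0.02959.
ΔP = f(L/D_h)(ρV²/2) = 0.02959·77.1/0.2621·102.9 = 895.7 Pa.
ΔP = 0.896 kPa.

ΔP ≈ 0.896 kPa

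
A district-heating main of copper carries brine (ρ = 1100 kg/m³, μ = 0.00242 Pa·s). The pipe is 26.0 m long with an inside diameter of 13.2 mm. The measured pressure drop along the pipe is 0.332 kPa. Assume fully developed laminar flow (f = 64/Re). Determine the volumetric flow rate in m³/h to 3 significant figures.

Q ≈ 0.0142 m³/h

For laminar flow, f = 64/Re with Re = ρVD/μ, so Darcy-Weisbach reduces to ΔP = 32μLV/D². Solving for V: V = ΔP·D²/(32μL) = 332·(0.0132)²/(32·0.00242·26) = 0.02873 m/s.
Check: Re = ρVD/μ = 1100·0.02873·0.0132/0.00242 = 172.4 < 2300, so the laminar assumption holds.
Q = V·A = 0.02873·(π/4·0.0132²) = 3.932e-06 m³/s = 0.0142 m³/h.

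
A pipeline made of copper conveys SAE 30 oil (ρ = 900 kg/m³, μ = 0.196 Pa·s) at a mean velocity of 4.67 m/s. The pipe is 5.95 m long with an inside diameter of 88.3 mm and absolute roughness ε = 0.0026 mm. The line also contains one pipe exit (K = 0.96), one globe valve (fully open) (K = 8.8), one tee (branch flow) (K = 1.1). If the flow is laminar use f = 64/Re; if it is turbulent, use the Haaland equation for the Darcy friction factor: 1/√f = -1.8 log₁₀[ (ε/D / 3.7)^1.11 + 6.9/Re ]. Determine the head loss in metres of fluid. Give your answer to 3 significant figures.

Reynolds number Re = ρVD/μ = 900 · 4.67 · 0.0883 / 0.196 = 1893.
Re < 2300 → laminar flow, so f = 64/Re = 64/1893 = 0.0338 (the turbulent correlation is not needed).
Total minor-loss coefficient ΣK = 1·0.96 + 1·8.8 + 1·1.1 = 10.9.
ΔP = [f·L/D + ΣK]·(ρV²/2) = [0.0338·5.95/0.0883 + 10.9]·(900·4.67²/2) = [2.278 + 10.9]·9814 = 1.289e+05 Pa.
Head loss h_f = ΔP/(ρg) = 1.289e+05/(900·9.81) = 14.6 m.

h_f ≈ 14.6 m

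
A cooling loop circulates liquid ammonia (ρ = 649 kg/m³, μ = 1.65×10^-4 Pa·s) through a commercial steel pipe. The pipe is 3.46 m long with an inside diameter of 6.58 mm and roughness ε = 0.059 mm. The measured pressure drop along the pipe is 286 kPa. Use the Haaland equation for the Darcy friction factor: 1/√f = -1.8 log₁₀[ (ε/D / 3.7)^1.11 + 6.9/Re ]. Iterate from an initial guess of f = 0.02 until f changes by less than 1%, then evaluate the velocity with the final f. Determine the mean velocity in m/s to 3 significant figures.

V ≈ 6.73 m/s

Rearranging Darcy-Weisbach: V = √(2·ΔP·D/(f·L·ρ)). With ε/D = 5.9e-05/0.00658 = 0.00897, iterate starting from f = 0.02:
  f = 0.02 → V = √(2·2.86e+05·0.00658/(0.02·3.46·649)) = 9.155 m/s; Re = ρVD/μ = 2.369e+05; f → 0.03687
  f = 0.03687 → V = 6.742 m/s; Re = 1.745e+05; f → 0.03696
Converged (Δf/f < 1%). With the final f = 0.03696: V = √(2·2.86e+05·0.00658/(0.03696·3.46·649)) = 6.734 m/s.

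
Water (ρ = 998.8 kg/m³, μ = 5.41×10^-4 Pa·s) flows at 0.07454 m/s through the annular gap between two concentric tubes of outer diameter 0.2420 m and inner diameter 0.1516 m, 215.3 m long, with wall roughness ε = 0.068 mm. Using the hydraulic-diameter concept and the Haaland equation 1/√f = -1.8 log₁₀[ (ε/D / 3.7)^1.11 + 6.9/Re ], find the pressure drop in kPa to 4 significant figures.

ΔP ≈ 0.1995 kPa

Hydraulic diameter D_h = 4A/P = D_o - D_i = 0.242 - 0.1516 = 0.0904 m.
Re = ρVD_h/μ = 998.8·0.07454·0.0904/0.000541 = 1.244e+04.
ε/D_h = 6.8e-05/0.0904 = 0.000752; Haaland gives 1/√f = -1.8 log₁₀[7.98e-05+0.000555] = 5.756, so f = 0.03019.
ΔP = f(L/D_h)(ρV²/2) = 0.03019·215.3/0.0904·2.775 = 199.5 Pa.
ΔP = 0.1995 kPa.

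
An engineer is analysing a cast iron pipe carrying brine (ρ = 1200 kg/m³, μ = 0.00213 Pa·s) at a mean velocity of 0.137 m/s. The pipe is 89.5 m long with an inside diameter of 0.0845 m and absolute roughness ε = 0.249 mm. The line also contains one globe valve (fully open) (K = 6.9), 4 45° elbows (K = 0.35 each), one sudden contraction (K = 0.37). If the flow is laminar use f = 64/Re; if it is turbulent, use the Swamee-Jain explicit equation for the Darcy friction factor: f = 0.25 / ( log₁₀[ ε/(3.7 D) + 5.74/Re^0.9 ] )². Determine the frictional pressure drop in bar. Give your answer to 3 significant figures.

ΔP ≈ 0.00562 bar

Reynolds number Re = ρVD/μ = 1200 · 0.137 · 0.0845 / 0.00213 = 6522.
Re > 4000 → turbulent. Relative roughness ε/D = 0.000249/0.0845 = 0.00295. Swamee-Jain: f = 0.25/(log₁₀[0.00295/3.7 + 5.74/6522^0.9])² = 0.25/(log₁₀[0.000796 + 0.00212])² = 0.25/(-2.535)² = 0.03889.
Total minor-loss coefficient ΣK = 1·6.9 + 4·0.35 + 1·0.37 = 8.67.
ΔP = [f·L/D + ΣK]·(ρV²/2) = [0.03889·89.5/0.0845 + 8.67]·(1200·0.137²/2) = [41.19 + 8.67]·11.26 = 561.5 Pa.
ΔP = 561.5 Pa = 0.00562 bar.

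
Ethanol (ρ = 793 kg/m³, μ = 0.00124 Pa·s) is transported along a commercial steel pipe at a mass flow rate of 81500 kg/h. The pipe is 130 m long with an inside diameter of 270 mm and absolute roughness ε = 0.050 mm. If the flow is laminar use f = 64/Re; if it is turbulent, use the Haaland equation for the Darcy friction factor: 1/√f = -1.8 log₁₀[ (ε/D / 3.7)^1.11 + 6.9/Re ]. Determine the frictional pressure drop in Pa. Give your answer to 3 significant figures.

ṁ = 81500 kg/h = 81500/3600 = 22.64 kg/s.
A = πD²/4 = π(0.27)²/4 = 0.05726 m²; mean velocity V = ṁ/(ρA) = 22.64/(793 · 0.05726) = 0.4986 m/s.
Reynolds number Re = ρVD/μ = 793 · 0.4986 · 0.27 / 0.00124 = 8.61e+04.
Re > 4000 → turbulent. Relative roughness ε/D = 5e-05/0.27 = 0.000185. Haaland: 1/√f = -1.8 log₁₀[(0.000185/3.7)^1.11 + 6.9/8.61e+04] = -1.8 log₁₀[1.68e-05 + 8.01e-05] = 7.224, so f = 0.01916.
Darcy-Weisbach: ΔP = f(L/D)(ρV²/2) = 0.01916·(130/0.27)·(793·0.4986²/2) = 0.01916·481.5·98.58 = 909.5 Pa.

ΔP ≈ 910 Pa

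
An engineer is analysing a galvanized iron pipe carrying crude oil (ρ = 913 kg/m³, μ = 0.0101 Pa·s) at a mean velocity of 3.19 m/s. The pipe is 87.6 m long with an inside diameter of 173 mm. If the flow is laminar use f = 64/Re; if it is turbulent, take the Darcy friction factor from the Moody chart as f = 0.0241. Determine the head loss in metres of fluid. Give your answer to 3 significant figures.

Reynolds number Re = ρVD/μ = 913 · 3.19 · 0.173 / 0.0101 = 4.989e+04.
Re > 4000 → turbulent; use the Moody-chart value f = 0.0241.
Darcy-Weisbach: ΔP = f(L/D)(ρV²/2) = 0.0241·(87.6/0.173)·(913·3.19²/2) = 0.0241·506.4·4645 = 5.669e+04 Pa.
Head loss h_f = ΔP/(ρg) = 5.669e+04/(913·9.81) = 6.33 m.

h_f ≈ 6.33 m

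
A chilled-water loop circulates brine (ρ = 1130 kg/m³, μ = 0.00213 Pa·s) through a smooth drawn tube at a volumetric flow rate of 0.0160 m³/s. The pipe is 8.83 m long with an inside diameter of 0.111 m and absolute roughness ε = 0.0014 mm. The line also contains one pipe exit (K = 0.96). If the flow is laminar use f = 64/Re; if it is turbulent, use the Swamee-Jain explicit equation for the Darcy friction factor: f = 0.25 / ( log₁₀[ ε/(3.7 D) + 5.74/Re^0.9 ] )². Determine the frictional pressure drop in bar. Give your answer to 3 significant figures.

Cross-sectional area A = πD²/4 = π(0.111)²/4 = 0.009677 m²; mean velocity V = Q/A = 0.016/0.009677 = 1.653 m/s.
Reynolds number Re = ρVD/μ = 1130 · 1.653 · 0.111 / 0.00213 = 9.737e+04.
Re > 4000 → turbulent. Relative roughness ε/D = 1.4e-06/0.111 = 1.26e-05. Swamee-Jain: f = 0.25/(log₁₀[1.26e-05/3.7 + 5.74/9.737e+04^0.9])² = 0.25/(log₁₀[3.41e-06 + 0.000186])² = 0.25/(-3.723)² = 0.01804.
Total minor-loss coefficient ΣK = 1·0.96 = 0.96.
ΔP = [f·L/D + ΣK]·(ρV²/2) = [0.01804·8.83/0.111 + 0.96]·(1130·1.653²/2) = [1.435 + 0.96]·1545 = 3699 Pa.
ΔP = 3699 Pa = 0.0370 bar.

ΔP ≈ 0.0370 bar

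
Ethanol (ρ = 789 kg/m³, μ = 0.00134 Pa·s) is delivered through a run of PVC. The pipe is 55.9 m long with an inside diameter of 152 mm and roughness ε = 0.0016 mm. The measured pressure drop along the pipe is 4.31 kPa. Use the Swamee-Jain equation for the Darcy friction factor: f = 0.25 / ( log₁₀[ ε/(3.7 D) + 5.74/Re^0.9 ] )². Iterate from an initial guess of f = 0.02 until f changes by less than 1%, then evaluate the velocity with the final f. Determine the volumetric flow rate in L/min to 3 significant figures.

Q ≈ 1420 L/min

Rearranging Darcy-Weisbach: V = √(2·ΔP·D/(f·L·ρ)). With ε/D = 1.6e-06/0.152 = 1.05e-05, iterate starting from f = 0.02:
  f = 0.02 → V = √(2·4310·0.152/(0.02·55.9·789)) = 1.219 m/s; Re = ρVD/μ = 1.091e+05; f → 0.01761
  f = 0.01761 → V = 1.299 m/s; Re = 1.162e+05; f → 0.01738
  f = 0.01738 → V = 1.307 m/s; Re = 1.17e+05; f → 0.01736
Converged (Δf/f < 1%). With the final f = 0.01736: V = √(2·4310·0.152/(0.01736·55.9·789)) = 1.308 m/s.
Q = V·A = 1.308·(π/4·0.152²) = 0.02374 m³/s = 1420 L/min.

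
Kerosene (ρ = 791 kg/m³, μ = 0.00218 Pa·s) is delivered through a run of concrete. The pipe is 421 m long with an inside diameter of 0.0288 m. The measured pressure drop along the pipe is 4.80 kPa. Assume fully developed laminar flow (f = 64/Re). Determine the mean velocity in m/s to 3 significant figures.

V ≈ 0.136 m/s

For laminar flow, f = 64/Re with Re = ρVD/μ, so Darcy-Weisbach reduces to ΔP = 32μLV/D². Solving for V: V = ΔP·D²/(32μL) = 4800·(0.0288)²/(32·0.00218·421) = 0.1356 m/s.
Check: Re = ρVD/μ = 791·0.1356·0.0288/0.00218 = 1417 < 2300, so the laminar assumption holds.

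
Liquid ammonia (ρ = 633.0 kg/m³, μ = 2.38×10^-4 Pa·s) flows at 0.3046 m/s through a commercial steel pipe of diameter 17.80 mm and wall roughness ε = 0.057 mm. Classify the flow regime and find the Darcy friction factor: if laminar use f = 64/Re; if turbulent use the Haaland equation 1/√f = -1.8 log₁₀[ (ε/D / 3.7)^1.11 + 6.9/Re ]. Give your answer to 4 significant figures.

Re = ρVD/μ = 633·0.3046·0.0178/0.000238 = 1.442e+04.
Re > 4000 → turbulent. ε/D = 5.7e-05/0.0178 = 0.0032; Haaland: 1/√f = -1.8 log₁₀[0.000398 + 0.000478] = 5.503, so f = 0.03303.

f ≈ 0.03303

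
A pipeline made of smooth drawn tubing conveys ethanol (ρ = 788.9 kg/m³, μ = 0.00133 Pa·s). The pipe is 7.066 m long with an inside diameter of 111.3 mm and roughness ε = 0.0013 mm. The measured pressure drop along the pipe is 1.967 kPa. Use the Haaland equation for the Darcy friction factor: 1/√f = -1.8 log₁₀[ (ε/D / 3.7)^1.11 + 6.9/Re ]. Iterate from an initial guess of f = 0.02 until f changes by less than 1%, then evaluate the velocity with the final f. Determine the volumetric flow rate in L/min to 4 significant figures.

Q ≈ 1270 L/min

Rearranging Darcy-Weisbach: V = √(2·ΔP·D/(f·L·ρ)). With ε/D = 1.3e-06/0.1113 = 1.17e-05, iterate starting from f = 0.02:
  f = 0.02 → V = √(2·1967·0.1113/(0.02·7.066·788.9)) = 1.982 m/s; Re = ρVD/μ = 1.308e+05; f → 0.01692
  f = 0.01692 → V = 2.155 m/s; Re = 1.423e+05; f → 0.01664
  f = 0.01664 → V = 2.173 m/s; Re = 1.435e+05; f → 0.01661
Converged (Δf/f < 1%). With the final f = 0.01661: V = √(2·1967·0.1113/(0.01661·7.066·788.9)) = 2.175 m/s.
Q = V·A = 2.175·(π/4·0.1113²) = 0.02116 m³/s = 1270 L/min.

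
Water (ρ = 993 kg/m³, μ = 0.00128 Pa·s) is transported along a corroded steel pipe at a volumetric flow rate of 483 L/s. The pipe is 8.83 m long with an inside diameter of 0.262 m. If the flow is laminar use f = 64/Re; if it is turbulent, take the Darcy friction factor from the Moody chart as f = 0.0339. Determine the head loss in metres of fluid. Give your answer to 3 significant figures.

Q = 483 L/s = 483/1000 = 0.483 m³/s.
Cross-sectional area A = πD²/4 = π(0.262)²/4 = 0.05391 m²; mean velocity V = Q/A = 0.483/0.05391 = 8.959 m/s.
Reynolds number Re = ρVD/μ = 993 · 8.959 · 0.262 / 0.00128 = 1.821e+06.
Re > 4000 → turbulent; use the Moody-chart value f = 0.0339.
Darcy-Weisbach: ΔP = f(L/D)(ρV²/2) = 0.0339·(8.83/0.262)·(993·8.959²/2) = 0.0339·33.7·3.985e+04 = 4.553e+04 Pa.
Head loss h_f = ΔP/(ρg) = 4.553e+04/(993·9.81) = 4.67 m.

h_f ≈ 4.67 m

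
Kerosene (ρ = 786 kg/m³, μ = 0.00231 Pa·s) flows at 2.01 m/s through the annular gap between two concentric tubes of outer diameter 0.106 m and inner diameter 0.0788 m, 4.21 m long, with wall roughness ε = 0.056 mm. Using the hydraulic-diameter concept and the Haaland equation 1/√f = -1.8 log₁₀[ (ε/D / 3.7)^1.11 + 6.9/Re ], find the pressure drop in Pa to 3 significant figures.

ΔP ≈ 7360 Pa

Hydraulic diameter D_h = 4A/P = D_o - D_i = 0.106 - 0.0788 = 0.0272 m.
Re = ρVD_h/μ = 786·2.01·0.0272/0.00231 = 1.86e+04.
ε/D_h = 5.6e-05/0.0272 = 0.00206; Haaland gives 1/√f = -1.8 log₁₀[0.000244+0.000371] = 5.78, so f = 0.02993.
ΔP = f(L/D_h)(ρV²/2) = 0.02993·4.21/0.0272·1588 = 7356 Pa.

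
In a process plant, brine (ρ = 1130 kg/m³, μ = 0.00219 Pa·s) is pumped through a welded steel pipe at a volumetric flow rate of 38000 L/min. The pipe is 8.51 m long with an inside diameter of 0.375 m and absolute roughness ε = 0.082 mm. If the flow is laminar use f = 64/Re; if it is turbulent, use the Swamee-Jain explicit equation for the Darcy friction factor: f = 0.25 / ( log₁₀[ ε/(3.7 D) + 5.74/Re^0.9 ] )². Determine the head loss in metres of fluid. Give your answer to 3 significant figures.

h_f ≈ 0.566 m

Q = 38000 L/min = 38000/60000 = 0.6333 m³/s.
Cross-sectional area A = πD²/4 = π(0.375)²/4 = 0.1104 m²; mean velocity V = Q/A = 0.6333/0.1104 = 5.734 m/s.
Reynolds number Re = ρVD/μ = 1130 · 5.734 · 0.375 / 0.00219 = 1.11e+06.
Re > 4000 → turbulent. Relative roughness ε/D = 8.2e-05/0.375 = 0.000219. Swamee-Jain: f = 0.25/(log₁₀[0.000219/3.7 + 5.74/1.11e+06^0.9])² = 0.25/(log₁₀[5.91e-05 + 2.08e-05])² = 0.25/(-4.097)² = 0.01489.
Darcy-Weisbach: ΔP = f(L/D)(ρV²/2) = 0.01489·(8.51/0.375)·(1130·5.734²/2) = 0.01489·22.69·1.858e+04 = 6278 Pa.
Head loss h_f = ΔP/(ρg) = 6278/(1130·9.81) = 0.566 m.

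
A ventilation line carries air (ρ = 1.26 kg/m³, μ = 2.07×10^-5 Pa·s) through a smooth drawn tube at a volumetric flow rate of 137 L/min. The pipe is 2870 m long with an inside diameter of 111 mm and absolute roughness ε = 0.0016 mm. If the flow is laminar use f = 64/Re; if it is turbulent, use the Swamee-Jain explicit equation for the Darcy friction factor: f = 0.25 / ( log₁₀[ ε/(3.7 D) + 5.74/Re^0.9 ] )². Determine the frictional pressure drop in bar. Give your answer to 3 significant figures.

ΔP ≈ 3.64×10^-4 bar

Q = 137 L/min = 137/60000 = 0.002283 m³/s.
Cross-sectional area A = πD²/4 = π(0.111)²/4 = 0.009677 m²; mean velocity V = Q/A = 0.002283/0.009677 = 0.236 m/s.
Reynolds number Re = ρVD/μ = 1.26 · 0.236 · 0.111 / 2.07e-05 = 1594.
Re < 2300 → laminar flow, so f = 64/Re = 64/1594 = 0.04014 (the turbulent correlation is not needed).
Darcy-Weisbach: ΔP = f(L/D)(ρV²/2) = 0.04014·(2870/0.111)·(1.26·0.236²/2) = 0.04014·2.586e+04·0.03508 = 36.41 Pa.
ΔP = 36.41 Pa = 3.64×10^-4 bar.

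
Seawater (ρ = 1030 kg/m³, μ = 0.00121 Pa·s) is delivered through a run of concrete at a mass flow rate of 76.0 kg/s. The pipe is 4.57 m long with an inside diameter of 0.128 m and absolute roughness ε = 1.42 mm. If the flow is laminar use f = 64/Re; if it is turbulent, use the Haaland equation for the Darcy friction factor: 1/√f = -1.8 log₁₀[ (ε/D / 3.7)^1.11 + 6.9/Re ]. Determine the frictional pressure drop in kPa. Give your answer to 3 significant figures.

ΔP ≈ 23.8 kPa

A = πD²/4 = π(0.128)²/4 = 0.01287 m²; mean velocity V = ṁ/(ρA) = 76/(1030 · 0.01287) = 5.734 m/s.
Reynolds number Re = ρVD/μ = 1030 · 5.734 · 0.128 / 0.00121 = 6.248e+05.
Re > 4000 → turbulent. Relative roughness ε/D = 0.00142/0.128 = 0.0111. Haaland: 1/√f = -1.8 log₁₀[(0.0111/3.7)^1.11 + 6.9/6.248e+05] = -1.8 log₁₀[0.00158 + 1.1e-05] = 5.036, so f = 0.03943.
Darcy-Weisbach: ΔP = f(L/D)(ρV²/2) = 0.03943·(4.57/0.128)·(1030·5.734²/2) = 0.03943·35.7·1.693e+04 = 2.384e+04 Pa.
ΔP = 2.384e+04 Pa = 23.8 kPa.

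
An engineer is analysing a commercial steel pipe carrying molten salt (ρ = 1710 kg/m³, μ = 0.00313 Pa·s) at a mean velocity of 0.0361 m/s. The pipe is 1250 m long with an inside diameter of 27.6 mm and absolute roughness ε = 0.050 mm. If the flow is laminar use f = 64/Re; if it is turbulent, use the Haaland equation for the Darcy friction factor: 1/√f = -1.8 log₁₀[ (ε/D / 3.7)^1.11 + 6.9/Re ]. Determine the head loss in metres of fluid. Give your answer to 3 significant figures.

Reynolds number Re = ρVD/μ = 1710 · 0.0361 · 0.0276 / 0.00313 = 544.3.
Re < 2300 → laminar flow, so f = 64/Re = 64/544.3 = 0.1176 (the turbulent correlation is not needed).
Darcy-Weisbach: ΔP = f(L/D)(ρV²/2) = 0.1176·(1250/0.0276)·(1710·0.0361²/2) = 0.1176·4.529e+04·1.114 = 5933 Pa.
Head loss h_f = ΔP/(ρg) = 5933/(1710·9.81) = 0.354 m.

h_f ≈ 0.354 m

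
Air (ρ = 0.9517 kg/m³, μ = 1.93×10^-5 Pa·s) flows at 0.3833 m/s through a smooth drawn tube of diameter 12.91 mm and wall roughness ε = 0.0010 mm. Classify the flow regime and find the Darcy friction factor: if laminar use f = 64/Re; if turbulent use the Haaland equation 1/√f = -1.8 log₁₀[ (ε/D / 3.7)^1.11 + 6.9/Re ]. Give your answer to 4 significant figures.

Re = ρVD/μ = 0.9517·0.3833·0.01291/1.93e-05 = 244.
Re < 2300 → laminar, so f = 64/Re = 0.2623 (roughness is irrelevant in laminar flow).

f ≈ 0.2623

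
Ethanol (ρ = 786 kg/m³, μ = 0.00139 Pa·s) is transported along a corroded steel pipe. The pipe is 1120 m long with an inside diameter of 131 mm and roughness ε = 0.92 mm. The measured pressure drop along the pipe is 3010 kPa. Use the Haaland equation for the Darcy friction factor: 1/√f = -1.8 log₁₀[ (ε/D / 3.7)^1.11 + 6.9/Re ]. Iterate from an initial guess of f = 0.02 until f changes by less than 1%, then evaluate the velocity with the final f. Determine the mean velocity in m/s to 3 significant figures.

V ≈ 5.13 m/s

Rearranging Darcy-Weisbach: V = √(2·ΔP·D/(f·L·ρ)). With ε/D = 0.00092/0.131 = 0.00702, iterate starting from f = 0.02:
  f = 0.02 → V = √(2·3.01e+06·0.131/(0.02·1120·786)) = 6.693 m/s; Re = ρVD/μ = 4.958e+05; f → 0.03396
  f = 0.03396 → V = 5.136 m/s; Re = 3.805e+05; f → 0.034
Converged (Δf/f < 1%). With the final f = 0.034: V = √(2·3.01e+06·0.131/(0.034·1120·786)) = 5.133 m/s.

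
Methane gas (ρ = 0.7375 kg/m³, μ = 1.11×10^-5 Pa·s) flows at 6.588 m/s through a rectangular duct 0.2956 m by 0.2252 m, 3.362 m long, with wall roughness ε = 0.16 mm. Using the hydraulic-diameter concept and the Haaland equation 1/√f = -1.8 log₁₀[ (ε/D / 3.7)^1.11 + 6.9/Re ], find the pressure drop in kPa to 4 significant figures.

ΔP ≈ 0.004277 kPa

Hydraulic diameter D_h = 4A/P = 4·(0.2956·0.2252)/(2·(0.2956+0.2252)) = 0.2663/1.042 = 0.2556 m.
Re = ρVD_h/μ = 0.7375·6.588·0.2556/1.11e-05 = 1.119e+05.
ε/D_h = 0.00016/0.2556 = 0.000626; Haaland gives 1/√f = -1.8 log₁₀[6.51e-05+6.17e-05] = 7.015, so f = 0.02032.
ΔP = f(L/D_h)(ρV²/2) = 0.02032·3.362/0.2556·16 = 4.277 Pa.
ΔP = 0.004277 kPa.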